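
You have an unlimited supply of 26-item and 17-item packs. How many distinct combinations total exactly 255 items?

1

Need nonnegative integers with 26j + 17k = 255.
gcd(26, 17) = 1, and 26·(2) + 17·(-3) = 1.
So (j₀, k₀) = (510, -765); general j = 510 + 17t, k = -765 - 26t.
j ≥ 0 ⇒ t ≥ -30; k ≥ 0 ⇒ t ≤ -30. That's 1 value of t.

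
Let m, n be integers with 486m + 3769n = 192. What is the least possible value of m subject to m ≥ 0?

2420

gcd(3769, 486) = 1.
1 divides 192, so solutions exist.
By Bézout, 486*(-380) + 3769*(49) = 1.
Scale by 192/1 = 192: (m₀, n₀) = (-72960, 9408).
General solution: m = -72960 + 3769t, n = 9408 - 486t for integer t.
m ≥ 0: smallest is -72960 mod 3769 = 2420 (at t = 20), with n = -312.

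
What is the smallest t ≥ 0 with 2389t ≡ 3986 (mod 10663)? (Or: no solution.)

gcd(10663, 2389) = 1  (10663 = 4*2389 + 1107, 2389 = 2*1107 + 175, 1107 = 6*175 + 57, 175 = 3*57 + 4, 57 = 14*4 + 1, 4 = 4*1).
1 divides 3986, so solutions exist.
Back-substituting, 2389*(-2620) + 10663*(587) = 1.
So 2389*(-2620) ≡ 1 (mod 10663); multiply by 3986: t ≡ -10443320 (mod 10663).
Smallest nonnegative: t = -10443320 mod 10663 = 6420.

6420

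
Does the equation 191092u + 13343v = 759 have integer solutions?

gcd(191092, 13343):
  191092 = 14×13343 + 4290
  13343 = 3×4290 + 473
  4290 = 9×473 + 33
  473 = 14×33 + 11
  33 = 3×11
so gcd(191092, 13343) = 11.
11 divides 759, so integer solutions exist.

yes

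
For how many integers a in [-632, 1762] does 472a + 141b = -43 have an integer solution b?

17

gcd(472, 141) = 1.
By Bézout, 472×(-23) + 141×(77) = 1.
Particular solution: (2, -7).
General solution: a = 2 + 141t, b = -7 - 472t for integer t.
-632 ≤ 2 + 141t ≤ 1762 gives t ∈ [-4, 12], which is 17 values.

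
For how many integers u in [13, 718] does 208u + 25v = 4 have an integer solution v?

gcd(208, 25):
  208 = 8×25 + 8
  25 = 3×8 + 1
  8 = 8×1
so gcd(208, 25) = 1.
Back-substitute for Bézout coefficients:
  1 = 25 - 3×8
  ... = 208×(-3) + 25×(25)
Scale by 4: particular solution (-12, 100); reduce u mod 25: (13, -108).
General solution: u = 13 + 25t, v = -108 - 208t for integer t.
13 ≤ 13 + 25t ≤ 718 gives t ∈ [0, 28], which is 29 values.

29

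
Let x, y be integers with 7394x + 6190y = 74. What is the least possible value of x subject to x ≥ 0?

gcd(7394, 6190):
  7394 = 1·6190 + 1204
  6190 = 5·1204 + 170
  1204 = 7·170 + 14
  170 = 12·14 + 2
  14 = 7·2
so gcd(7394, 6190) = 2.
2 divides 74, so solutions exist.
Back-substitute for Bézout coefficients:
  2 = 170 - 12·14
  ... = 7394·(-437) + 6190·(522)
Scale by 74/2 = 37: (x₀, y₀) = (-16169, 19314).
General solution: x = -16169 + 3095t, y = 19314 - 3697t for integer t.
x ≥ 0: smallest is -16169 mod 3095 = 2401 (at t = 6), with y = -2868.

2401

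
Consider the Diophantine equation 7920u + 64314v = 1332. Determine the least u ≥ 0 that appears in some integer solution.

3427

gcd(64314, 7920) = 18  (64314 = 8×7920 + 954, 7920 = 8×954 + 288, 954 = 3×288 + 90, 288 = 3×90 + 18, 90 = 5×18).
18 divides 1332, so solutions exist.
Back-substituting, 7920×(674) + 64314×(-83) = 18.
Scale by 1332/18 = 74: (u₀, v₀) = (49876, -6142).
General solution: u = 49876 + 3573t, v = -6142 - 440t for integer t.
u ≥ 0: smallest is 49876 mod 3573 = 3427 (at t = -13), with v = -422.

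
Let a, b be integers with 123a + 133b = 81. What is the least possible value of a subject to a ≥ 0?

85

gcd(133, 123):
  133 = 1·123 + 10
  123 = 12·10 + 3
  10 = 3·3 + 1
  3 = 3·1
so gcd(133, 123) = 1.
1 divides 81, so solutions exist.
Back-substitute for Bézout coefficients:
  1 = 10 - 3·3
  ... = 123·(-40) + 133·(37)
Scale by 81/1 = 81: (a₀, b₀) = (-3240, 2997).
General solution: a = -3240 + 133t, b = 2997 - 123t for integer t.
a ≥ 0: smallest is -3240 mod 133 = 85 (at t = 25), with b = -78.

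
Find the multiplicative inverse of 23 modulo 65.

17

gcd(65, 23) = 1.
By Bézout, 23·(17) + 65·(-6) = 1.
So 23·17 ≡ 1 (mod 65), and 17 mod 65 = 17.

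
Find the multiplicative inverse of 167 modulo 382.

183

gcd(382, 167) = 1  (382 = 2·167 + 48, 167 = 3·48 + 23, 48 = 2·23 + 2, 23 = 11·2 + 1, 2 = 2·1).
Back-substituting, 167·(183) + 382·(-80) = 1.
So 167·183 ≡ 1 (mod 382), and 183 mod 382 = 183.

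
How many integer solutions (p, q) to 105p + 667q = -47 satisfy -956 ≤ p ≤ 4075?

7

gcd(667, 105):
  667 = 6·105 + 37
  105 = 2·37 + 31
  37 = 1·31 + 6
  31 = 5·6 + 1
  6 = 6·1
so gcd(667, 105) = 1.
Back-substitute for Bézout coefficients:
  1 = 31 - 5·6
  ... = 105·(108) + 667·(-17)
Scale by -47: particular solution (-5076, 799); reduce p mod 667: (260, -41).
General solution: p = 260 + 667t, q = -41 - 105t for integer t.
-956 ≤ 260 + 667t ≤ 4075 gives t ∈ [-1, 5], which is 7 values.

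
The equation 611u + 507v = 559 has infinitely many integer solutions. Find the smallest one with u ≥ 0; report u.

20

gcd(611, 507) = 13.
13 divides 559, so solutions exist.
By Bézout, 611·(5) + 507·(-6) = 13.
Scale by 559/13 = 43: (u₀, v₀) = (215, -258).
General solution: u = 215 + 39t, v = -258 - 47t for integer t.
u ≥ 0: smallest is 215 mod 39 = 20 (at t = -5), with v = -23.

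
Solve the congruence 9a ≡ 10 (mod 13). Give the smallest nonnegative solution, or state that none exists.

4

gcd(13, 9):
  13 = 1·9 + 4
  9 = 2·4 + 1
  4 = 4·1
so gcd(13, 9) = 1.
1 divides 10, so solutions exist.
Back-substitute for Bézout coefficients:
  1 = 9 - 2·4
  ... = 9·(3) + 13·(-2)
So 9·(3) ≡ 1 (mod 13); multiply by 10: a ≡ 30 (mod 13).
Smallest nonnegative: a = 30 mod 13 = 4.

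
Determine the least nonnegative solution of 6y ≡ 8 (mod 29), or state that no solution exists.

gcd(29, 6) = 1  (29 = 4·6 + 5, 6 = 1·5 + 1, 5 = 5·1).
1 divides 8, so solutions exist.
Back-substituting, 6·(5) + 29·(-1) = 1.
So 6·(5) ≡ 1 (mod 29); multiply by 8: y ≡ 40 (mod 29).
Smallest nonnegative: y = 40 mod 29 = 11.

11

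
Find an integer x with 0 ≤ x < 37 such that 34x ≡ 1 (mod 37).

12

gcd(37, 34) = 1  (37 = 1×34 + 3, 34 = 11×3 + 1, 3 = 3×1).
Back-substituting, 34×(12) + 37×(-11) = 1.
So 34×12 ≡ 1 (mod 37), and 12 mod 37 = 12.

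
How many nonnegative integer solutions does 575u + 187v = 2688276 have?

25

gcd(575, 187) = 1.
By Bézout, 575×(-40) + 187×(123) = 1.
One solution: (131, 13973).
General: u = 131 + 187t, v = 13973 - 575t.
u ≥ 0 ⇒ t ≥ 0; v ≥ 0 ⇒ t ≤ 24. So t ∈ [0, 24]: 25 solutions.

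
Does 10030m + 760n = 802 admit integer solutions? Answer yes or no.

no

gcd(10030, 760) = 10  (10030 = 13*760 + 150, 760 = 5*150 + 10, 150 = 15*10).
10 does not divide 802 (remainder 2), so no integer solutions.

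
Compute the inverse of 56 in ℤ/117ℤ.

gcd(117, 56) = 1.
By Bézout, 56×(23) + 117×(-11) = 1.
So 56×23 ≡ 1 (mod 117), and 23 mod 117 = 23.

23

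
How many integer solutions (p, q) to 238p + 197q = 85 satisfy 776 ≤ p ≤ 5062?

22

gcd(238, 197):
  238 = 1·197 + 41
  197 = 4·41 + 33
  41 = 1·33 + 8
  33 = 4·8 + 1
  8 = 8·1
so gcd(238, 197) = 1.
Back-substitute for Bézout coefficients:
  1 = 33 - 4·8
  ... = 238·(-24) + 197·(29)
Scale by 85: particular solution (-2040, 2465); reduce p mod 197: (127, -153).
General solution: p = 127 + 197t, q = -153 - 238t for integer t.
776 ≤ 127 + 197t ≤ 5062 gives t ∈ [4, 25], which is 22 values.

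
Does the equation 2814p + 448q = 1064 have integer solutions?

yes

gcd(2814, 448) = 14.
14 divides 1064, so integer solutions exist.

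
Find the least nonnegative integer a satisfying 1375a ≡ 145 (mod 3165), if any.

373

gcd(3165, 1375):
  3165 = 2*1375 + 415
  1375 = 3*415 + 130
  415 = 3*130 + 25
  130 = 5*25 + 5
  25 = 5*5
so gcd(3165, 1375) = 5.
5 divides 145, so solutions exist.
Back-substitute for Bézout coefficients:
  5 = 130 - 5*25
  ... = 1375*(122) + 3165*(-53)
So 1375*(122) ≡ 5 (mod 3165); multiply by 29: a ≡ 3538 (mod 633).
Smallest nonnegative: a = 3538 mod 633 = 373.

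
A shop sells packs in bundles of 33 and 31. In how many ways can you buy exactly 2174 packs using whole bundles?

Need nonnegative integers with 33j + 31k = 2174.
gcd(33, 31) = 1, and 33·(-15) + 31·(16) = 1.
So (j₀, k₀) = (-32610, 34784); general j = -32610 + 31t, k = 34784 - 33t.
j ≥ 0 ⇒ t ≥ 1052; k ≥ 0 ⇒ t ≤ 1054. That's 3 values of t.

3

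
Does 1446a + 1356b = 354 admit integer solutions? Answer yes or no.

yes

gcd(1446, 1356) = 6  (1446 = 1·1356 + 90, 1356 = 15·90 + 6, 90 = 15·6).
6 divides 354, so integer solutions exist.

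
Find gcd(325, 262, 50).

gcd(325, 262) = 1  (325 = 1*262 + 63, 262 = 4*63 + 10, 63 = 6*10 + 3, 10 = 3*3 + 1, 3 = 3*1).
gcd(1, 50) = 1.

1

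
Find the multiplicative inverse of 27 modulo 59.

gcd(59, 27):
  59 = 2·27 + 5
  27 = 5·5 + 2
  5 = 2·2 + 1
  2 = 2·1
so gcd(59, 27) = 1.
Back-substitute for Bézout coefficients:
  1 = 5 - 2·2
  ... = 27·(-24) + 59·(11)
So 27·-24 ≡ 1 (mod 59), and -24 mod 59 = 35.

35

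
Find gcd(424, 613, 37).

1

gcd(613, 424) = 1.
gcd(1, 37) = 1.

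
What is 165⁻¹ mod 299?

gcd(299, 165):
  299 = 1*165 + 134
  165 = 1*134 + 31
  134 = 4*31 + 10
  31 = 3*10 + 1
  10 = 10*1
so gcd(299, 165) = 1.
Back-substitute for Bézout coefficients:
  1 = 31 - 3*10
  ... = 165*(29) + 299*(-16)
So 165*29 ≡ 1 (mod 299), and 29 mod 299 = 29.

29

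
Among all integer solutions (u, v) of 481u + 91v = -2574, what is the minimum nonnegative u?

6

gcd(481, 91) = 13  (481 = 5·91 + 26, 91 = 3·26 + 13, 26 = 2·13).
13 divides -2574, so solutions exist.
Back-substituting, 481·(-3) + 91·(16) = 13.
Scale by -2574/13 = -198: (u₀, v₀) = (594, -3168).
General solution: u = 594 + 7t, v = -3168 - 37t for integer t.
u ≥ 0: smallest is 594 mod 7 = 6 (at t = -84), with v = -60.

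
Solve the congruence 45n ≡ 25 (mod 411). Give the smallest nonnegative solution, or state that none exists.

no solution

gcd(411, 45):
  411 = 9*45 + 6
  45 = 7*6 + 3
  6 = 2*3
so gcd(411, 45) = 3.
3 does not divide 25, so the congruence has no solution.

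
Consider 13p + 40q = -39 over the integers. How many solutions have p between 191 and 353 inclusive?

4

gcd(40, 13) = 1  (40 = 3·13 + 1, 13 = 13·1).
Back-substituting, 13·(-3) + 40·(1) = 1.
Scale by -39: particular solution (117, -39); reduce p mod 40: (37, -13).
General solution: p = 37 + 40t, q = -13 - 13t for integer t.
191 ≤ 37 + 40t ≤ 353 gives t ∈ [4, 7], which is 4 values.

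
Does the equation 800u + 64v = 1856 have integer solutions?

yes

gcd(800, 64) = 32  (800 = 12*64 + 32, 64 = 2*32).
32 divides 1856, so integer solutions exist.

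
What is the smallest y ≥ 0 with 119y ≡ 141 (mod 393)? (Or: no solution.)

21

gcd(393, 119) = 1  (393 = 3*119 + 36, 119 = 3*36 + 11, 36 = 3*11 + 3, 11 = 3*3 + 2, 3 = 1*2 + 1, 2 = 2*1).
1 divides 141, so solutions exist.
Back-substituting, 119*(-142) + 393*(43) = 1.
So 119*(-142) ≡ 1 (mod 393); multiply by 141: y ≡ -20022 (mod 393).
Smallest nonnegative: y = -20022 mod 393 = 21.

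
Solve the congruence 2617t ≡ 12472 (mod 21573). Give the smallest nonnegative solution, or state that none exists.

10342

gcd(21573, 2617):
  21573 = 8*2617 + 637
  2617 = 4*637 + 69
  637 = 9*69 + 16
  69 = 4*16 + 5
  16 = 3*5 + 1
  5 = 5*1
so gcd(21573, 2617) = 1.
1 divides 12472, so solutions exist.
Back-substitute for Bézout coefficients:
  1 = 16 - 3*5
  ... = 2617*(-4064) + 21573*(493)
So 2617*(-4064) ≡ 1 (mod 21573); multiply by 12472: t ≡ -50686208 (mod 21573).
Smallest nonnegative: t = -50686208 mod 21573 = 10342.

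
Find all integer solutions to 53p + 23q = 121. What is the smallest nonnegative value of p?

14

gcd(53, 23):
  53 = 2·23 + 7
  23 = 3·7 + 2
  7 = 3·2 + 1
  2 = 2·1
so gcd(53, 23) = 1.
1 divides 121, so solutions exist.
Back-substitute for Bézout coefficients:
  1 = 7 - 3·2
  ... = 53·(10) + 23·(-23)
Scale by 121/1 = 121: (p₀, q₀) = (1210, -2783).
General solution: p = 1210 + 23t, q = -2783 - 53t for integer t.
p ≥ 0: smallest is 1210 mod 23 = 14 (at t = -52), with q = -27.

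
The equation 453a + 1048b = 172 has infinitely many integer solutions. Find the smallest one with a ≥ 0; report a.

gcd(1048, 453) = 1  (1048 = 2·453 + 142, 453 = 3·142 + 27, 142 = 5·27 + 7, 27 = 3·7 + 6, 7 = 1·6 + 1, 6 = 6·1).
1 divides 172, so solutions exist.
Back-substituting, 453·(-155) + 1048·(67) = 1.
Scale by 172/1 = 172: (a₀, b₀) = (-26660, 11524).
General solution: a = -26660 + 1048t, b = 11524 - 453t for integer t.
a ≥ 0: smallest is -26660 mod 1048 = 588 (at t = 26), with b = -254.

588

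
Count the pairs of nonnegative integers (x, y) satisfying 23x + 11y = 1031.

gcd(23, 11):
  23 = 2×11 + 1
  11 = 11×1
so gcd(23, 11) = 1.
Back-substitute for Bézout coefficients:
  1 = 23 - 2×11
  ... = 23×(1) + 11×(-2)
Scale by 1031: one solution is (1031, -2062). Reduce x mod 11: (8, 77).
General: x = 8 + 11t, y = 77 - 23t.
x ≥ 0 ⇒ t ≥ 0; y ≥ 0 ⇒ t ≤ 3. So t ∈ [0, 3]: 4 solutions.

4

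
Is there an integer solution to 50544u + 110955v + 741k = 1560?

yes

gcd(110955, 50544) = 39  (110955 = 2·50544 + 9867, 50544 = 5·9867 + 1209, 9867 = 8·1209 + 195, 1209 = 6·195 + 39, 195 = 5·39).
gcd(39, 741) = 39.
39 divides 1560, so integer solutions exist.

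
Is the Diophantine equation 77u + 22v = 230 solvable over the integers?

no

gcd(77, 22) = 11  (77 = 3×22 + 11, 22 = 2×11).
11 does not divide 230 (remainder 10), so no integer solutions.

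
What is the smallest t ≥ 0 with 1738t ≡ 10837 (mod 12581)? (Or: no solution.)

gcd(12581, 1738):
  12581 = 7*1738 + 415
  1738 = 4*415 + 78
  415 = 5*78 + 25
  78 = 3*25 + 3
  25 = 8*3 + 1
  3 = 3*1
so gcd(12581, 1738) = 1.
1 divides 10837, so solutions exist.
Back-substitute for Bézout coefficients:
  1 = 25 - 8*3
  ... = 1738*(-4032) + 12581*(557)
So 1738*(-4032) ≡ 1 (mod 12581); multiply by 10837: t ≡ -43694784 (mod 12581).
Smallest nonnegative: t = -43694784 mod 12581 = 11610.

11610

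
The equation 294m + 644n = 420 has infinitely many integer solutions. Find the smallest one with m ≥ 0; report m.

gcd(644, 294):
  644 = 2·294 + 56
  294 = 5·56 + 14
  56 = 4·14
so gcd(644, 294) = 14.
14 divides 420, so solutions exist.
Back-substitute for Bézout coefficients:
  14 = 294 - 5·56
  ... = 294·(11) + 644·(-5)
Scale by 420/14 = 30: (m₀, n₀) = (330, -150).
General solution: m = 330 + 46t, n = -150 - 21t for integer t.
m ≥ 0: smallest is 330 mod 46 = 8 (at t = -7), with n = -3.

8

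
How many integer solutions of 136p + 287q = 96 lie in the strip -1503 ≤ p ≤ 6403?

27

gcd(287, 136) = 1.
By Bézout, 136*(19) + 287*(-9) = 1.
Particular solution: (102, -48).
General solution: p = 102 + 287t, q = -48 - 136t for integer t.
-1503 ≤ 102 + 287t ≤ 6403 gives t ∈ [-5, 21], which is 27 values.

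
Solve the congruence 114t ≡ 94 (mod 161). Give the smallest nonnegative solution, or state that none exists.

gcd(161, 114):
  161 = 1·114 + 47
  114 = 2·47 + 20
  47 = 2·20 + 7
  20 = 2·7 + 6
  7 = 1·6 + 1
  6 = 6·1
so gcd(161, 114) = 1.
1 divides 94, so solutions exist.
Back-substitute for Bézout coefficients:
  1 = 7 - 1·6
  ... = 114·(-24) + 161·(17)
So 114·(-24) ≡ 1 (mod 161); multiply by 94: t ≡ -2256 (mod 161).
Smallest nonnegative: t = -2256 mod 161 = 159.

159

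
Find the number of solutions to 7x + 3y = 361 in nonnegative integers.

gcd(7, 3) = 1.
By Bézout, 7·(1) + 3·(-2) = 1.
One solution: (1, 118).
General: x = 1 + 3t, y = 118 - 7t.
x ≥ 0 ⇒ t ≥ 0; y ≥ 0 ⇒ t ≤ 16. So t ∈ [0, 16]: 17 solutions.

17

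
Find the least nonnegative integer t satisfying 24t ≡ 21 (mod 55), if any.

gcd(55, 24) = 1.
1 divides 21, so solutions exist.
By Bézout, 24·(-16) + 55·(7) = 1.
So 24·(-16) ≡ 1 (mod 55); multiply by 21: t ≡ -336 (mod 55).
Smallest nonnegative: t = -336 mod 55 = 49.

49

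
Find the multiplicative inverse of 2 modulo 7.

4

gcd(7, 2):
  7 = 3·2 + 1
  2 = 2·1
so gcd(7, 2) = 1.
Back-substitute for Bézout coefficients:
  1 = 7 - 3·2
  ... = 2·(-3) + 7·(1)
So 2·-3 ≡ 1 (mod 7), and -3 mod 7 = 4.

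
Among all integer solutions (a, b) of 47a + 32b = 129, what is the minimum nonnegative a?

gcd(47, 32):
  47 = 1*32 + 15
  32 = 2*15 + 2
  15 = 7*2 + 1
  2 = 2*1
so gcd(47, 32) = 1.
1 divides 129, so solutions exist.
Back-substitute for Bézout coefficients:
  1 = 15 - 7*2
  ... = 47*(15) + 32*(-22)
Scale by 129/1 = 129: (a₀, b₀) = (1935, -2838).
General solution: a = 1935 + 32t, b = -2838 - 47t for integer t.
a ≥ 0: smallest is 1935 mod 32 = 15 (at t = -60), with b = -18.

15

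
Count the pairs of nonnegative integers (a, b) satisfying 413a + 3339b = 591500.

3

gcd(3339, 413) = 7  (3339 = 8·413 + 35, 413 = 11·35 + 28, 35 = 1·28 + 7, 28 = 4·7).
Back-substituting, 413·(-97) + 3339·(12) = 7.
Scale by 84500: one solution is (-8196500, 1014000). Reduce a mod 477: (268, 144).
General: a = 268 + 477t, b = 144 - 59t.
a ≥ 0 ⇒ t ≥ 0; b ≥ 0 ⇒ t ≤ 2. So t ∈ [0, 2]: 3 solutions.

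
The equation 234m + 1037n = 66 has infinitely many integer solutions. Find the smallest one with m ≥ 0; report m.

gcd(1037, 234) = 1.
1 divides 66, so solutions exist.
By Bézout, 234×(-421) + 1037×(95) = 1.
Scale by 66/1 = 66: (m₀, n₀) = (-27786, 6270).
General solution: m = -27786 + 1037t, n = 6270 - 234t for integer t.
m ≥ 0: smallest is -27786 mod 1037 = 213 (at t = 27), with n = -48.

213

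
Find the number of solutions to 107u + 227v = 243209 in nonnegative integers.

gcd(227, 107) = 1.
By Bézout, 107×(-70) + 227×(33) = 1.
One solution: (143, 1004).
General: u = 143 + 227t, v = 1004 - 107t.
u ≥ 0 ⇒ t ≥ 0; v ≥ 0 ⇒ t ≤ 9. So t ∈ [0, 9]: 10 solutions.

10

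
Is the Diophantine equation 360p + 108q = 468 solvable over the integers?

gcd(360, 108) = 36  (360 = 3*108 + 36, 108 = 3*36).
36 divides 468, so integer solutions exist.

yes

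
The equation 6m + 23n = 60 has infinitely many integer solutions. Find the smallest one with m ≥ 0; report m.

10

gcd(23, 6):
  23 = 3*6 + 5
  6 = 1*5 + 1
  5 = 5*1
so gcd(23, 6) = 1.
1 divides 60, so solutions exist.
Back-substitute for Bézout coefficients:
  1 = 6 - 1*5
  ... = 6*(4) + 23*(-1)
Scale by 60/1 = 60: (m₀, n₀) = (240, -60).
General solution: m = 240 + 23t, n = -60 - 6t for integer t.
m ≥ 0: smallest is 240 mod 23 = 10 (at t = -10), with n = 0.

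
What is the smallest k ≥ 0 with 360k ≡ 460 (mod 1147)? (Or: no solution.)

gcd(1147, 360) = 1  (1147 = 3*360 + 67, 360 = 5*67 + 25, 67 = 2*25 + 17, 25 = 1*17 + 8, 17 = 2*8 + 1, 8 = 8*1).
1 divides 460, so solutions exist.
Back-substituting, 360*(-137) + 1147*(43) = 1.
So 360*(-137) ≡ 1 (mod 1147); multiply by 460: k ≡ -63020 (mod 1147).
Smallest nonnegative: k = -63020 mod 1147 = 65.

65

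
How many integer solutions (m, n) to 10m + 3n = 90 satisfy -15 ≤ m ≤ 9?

gcd(10, 3):
  10 = 3*3 + 1
  3 = 3*1
so gcd(10, 3) = 1.
Back-substitute for Bézout coefficients:
  1 = 10 - 3*3
  ... = 10*(1) + 3*(-3)
Scale by 90: particular solution (90, -270); reduce m mod 3: (0, 30).
General solution: m = 0 + 3t, n = 30 - 10t for integer t.
-15 ≤ 0 + 3t ≤ 9 gives t ∈ [-5, 3], which is 9 values.

9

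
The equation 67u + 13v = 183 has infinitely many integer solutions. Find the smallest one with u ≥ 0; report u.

7

gcd(67, 13):
  67 = 5*13 + 2
  13 = 6*2 + 1
  2 = 2*1
so gcd(67, 13) = 1.
1 divides 183, so solutions exist.
Back-substitute for Bézout coefficients:
  1 = 13 - 6*2
  ... = 67*(-6) + 13*(31)
Scale by 183/1 = 183: (u₀, v₀) = (-1098, 5673).
General solution: u = -1098 + 13t, v = 5673 - 67t for integer t.
u ≥ 0: smallest is -1098 mod 13 = 7 (at t = 85), with v = -22.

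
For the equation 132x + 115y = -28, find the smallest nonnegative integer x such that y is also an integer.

gcd(132, 115):
  132 = 1×115 + 17
  115 = 6×17 + 13
  17 = 1×13 + 4
  13 = 3×4 + 1
  4 = 4×1
so gcd(132, 115) = 1.
1 divides -28, so solutions exist.
Back-substitute for Bézout coefficients:
  1 = 13 - 3×4
  ... = 132×(-27) + 115×(31)
Scale by -28/1 = -28: (x₀, y₀) = (756, -868).
General solution: x = 756 + 115t, y = -868 - 132t for integer t.
x ≥ 0: smallest is 756 mod 115 = 66 (at t = -6), with y = -76.

66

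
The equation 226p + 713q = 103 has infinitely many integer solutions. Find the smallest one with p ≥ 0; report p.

gcd(713, 226):
  713 = 3·226 + 35
  226 = 6·35 + 16
  35 = 2·16 + 3
  16 = 5·3 + 1
  3 = 3·1
so gcd(713, 226) = 1.
1 divides 103, so solutions exist.
Back-substitute for Bézout coefficients:
  1 = 16 - 5·3
  ... = 226·(224) + 713·(-71)
Scale by 103/1 = 103: (p₀, q₀) = (23072, -7313).
General solution: p = 23072 + 713t, q = -7313 - 226t for integer t.
p ≥ 0: smallest is 23072 mod 713 = 256 (at t = -32), with q = -81.

256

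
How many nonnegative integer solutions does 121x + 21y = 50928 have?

20

gcd(121, 21):
  121 = 5·21 + 16
  21 = 1·16 + 5
  16 = 3·5 + 1
  5 = 5·1
so gcd(121, 21) = 1.
Back-substitute for Bézout coefficients:
  1 = 16 - 3·5
  ... = 121·(4) + 21·(-23)
Scale by 50928: one solution is (203712, -1171344). Reduce x mod 21: (12, 2356).
General: x = 12 + 21t, y = 2356 - 121t.
x ≥ 0 ⇒ t ≥ 0; y ≥ 0 ⇒ t ≤ 19. So t ∈ [0, 19]: 20 solutions.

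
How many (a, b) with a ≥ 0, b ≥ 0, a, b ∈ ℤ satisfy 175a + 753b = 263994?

2

gcd(753, 175) = 1.
By Bézout, 175·(142) + 753·(-33) = 1.
One solution: (549, 223).
General: a = 549 + 753t, b = 223 - 175t.
a ≥ 0 ⇒ t ≥ 0; b ≥ 0 ⇒ t ≤ 1. So t ∈ [0, 1]: 2 solutions.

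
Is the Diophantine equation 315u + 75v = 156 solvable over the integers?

gcd(315, 75) = 15  (315 = 4·75 + 15, 75 = 5·15).
15 does not divide 156 (remainder 6), so no integer solutions.

no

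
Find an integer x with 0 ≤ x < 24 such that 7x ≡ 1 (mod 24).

7

gcd(24, 7) = 1  (24 = 3×7 + 3, 7 = 2×3 + 1, 3 = 3×1).
Back-substituting, 7×(7) + 24×(-2) = 1.
So 7×7 ≡ 1 (mod 24), and 7 mod 24 = 7.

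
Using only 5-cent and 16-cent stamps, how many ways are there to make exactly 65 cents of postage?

Need nonnegative integers with 5j + 16k = 65.
gcd(5, 16) = 1, and 5·(-3) + 16·(1) = 1.
So (j₀, k₀) = (-195, 65); general j = -195 + 16t, k = 65 - 5t.
j ≥ 0 ⇒ t ≥ 13; k ≥ 0 ⇒ t ≤ 13. That's 1 value of t.

1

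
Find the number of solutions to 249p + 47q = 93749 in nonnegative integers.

8

gcd(249, 47) = 1.
By Bézout, 249·(-10) + 47·(53) = 1.
One solution: (19, 1894).
General: p = 19 + 47t, q = 1894 - 249t.
p ≥ 0 ⇒ t ≥ 0; q ≥ 0 ⇒ t ≤ 7. So t ∈ [0, 7]: 8 solutions.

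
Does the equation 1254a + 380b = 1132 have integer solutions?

gcd(1254, 380) = 38  (1254 = 3×380 + 114, 380 = 3×114 + 38, 114 = 3×38).
38 does not divide 1132 (remainder 30), so no integer solutions.

no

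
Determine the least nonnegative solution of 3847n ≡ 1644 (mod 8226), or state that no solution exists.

gcd(8226, 3847):
  8226 = 2·3847 + 532
  3847 = 7·532 + 123
  532 = 4·123 + 40
  123 = 3·40 + 3
  40 = 13·3 + 1
  3 = 3·1
so gcd(8226, 3847) = 1.
1 divides 1644, so solutions exist.
Back-substitute for Bézout coefficients:
  1 = 40 - 13·3
  ... = 3847·(-2675) + 8226·(1251)
So 3847·(-2675) ≡ 1 (mod 8226); multiply by 1644: n ≡ -4397700 (mod 8226).
Smallest nonnegative: n = -4397700 mod 8226 = 3210.

3210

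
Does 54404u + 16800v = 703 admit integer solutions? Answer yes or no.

no

gcd(54404, 16800) = 28.
28 does not divide 703 (remainder 3), so no integer solutions.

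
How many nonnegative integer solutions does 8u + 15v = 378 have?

3

gcd(15, 8) = 1.
By Bézout, 8·(2) + 15·(-1) = 1.
One solution: (6, 22).
General: u = 6 + 15t, v = 22 - 8t.
u ≥ 0 ⇒ t ≥ 0; v ≥ 0 ⇒ t ≤ 2. So t ∈ [0, 2]: 3 solutions.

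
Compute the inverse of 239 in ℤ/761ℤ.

gcd(761, 239) = 1  (761 = 3×239 + 44, 239 = 5×44 + 19, 44 = 2×19 + 6, 19 = 3×6 + 1, 6 = 6×1).
Back-substituting, 239×(121) + 761×(-38) = 1.
So 239×121 ≡ 1 (mod 761), and 121 mod 761 = 121.

121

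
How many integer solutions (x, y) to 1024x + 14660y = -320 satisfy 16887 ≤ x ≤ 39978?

6

gcd(14660, 1024):
  14660 = 14×1024 + 324
  1024 = 3×324 + 52
  324 = 6×52 + 12
  52 = 4×12 + 4
  12 = 3×4
so gcd(14660, 1024) = 4.
Back-substitute for Bézout coefficients:
  4 = 52 - 4×12
  ... = 1024×(1131) + 14660×(-79)
Scale by -80: particular solution (-90480, 6320); reduce x mod 3665: (1145, -80).
General solution: x = 1145 + 3665t, y = -80 - 256t for integer t.
16887 ≤ 1145 + 3665t ≤ 39978 gives t ∈ [5, 10], which is 6 values.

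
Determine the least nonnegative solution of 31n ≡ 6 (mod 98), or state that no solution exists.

16

gcd(98, 31):
  98 = 3×31 + 5
  31 = 6×5 + 1
  5 = 5×1
so gcd(98, 31) = 1.
1 divides 6, so solutions exist.
Back-substitute for Bézout coefficients:
  1 = 31 - 6×5
  ... = 31×(19) + 98×(-6)
So 31×(19) ≡ 1 (mod 98); multiply by 6: n ≡ 114 (mod 98).
Smallest nonnegative: n = 114 mod 98 = 16.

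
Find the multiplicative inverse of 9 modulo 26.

3

gcd(26, 9) = 1  (26 = 2×9 + 8, 9 = 1×8 + 1, 8 = 8×1).
Back-substituting, 9×(3) + 26×(-1) = 1.
So 9×3 ≡ 1 (mod 26), and 3 mod 26 = 3.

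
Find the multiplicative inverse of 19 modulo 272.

43

gcd(272, 19) = 1.
By Bézout, 19*(43) + 272*(-3) = 1.
So 19*43 ≡ 1 (mod 272), and 43 mod 272 = 43.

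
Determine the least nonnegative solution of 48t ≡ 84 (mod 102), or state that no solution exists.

gcd(102, 48):
  102 = 2×48 + 6
  48 = 8×6
so gcd(102, 48) = 6.
6 divides 84, so solutions exist.
Back-substitute for Bézout coefficients:
  6 = 102 - 2×48
  ... = 48×(-2) + 102×(1)
So 48×(-2) ≡ 6 (mod 102); multiply by 14: t ≡ -28 (mod 17).
Smallest nonnegative: t = -28 mod 17 = 6.

6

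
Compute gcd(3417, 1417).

1

gcd(3417, 1417):
  3417 = 2*1417 + 583
  1417 = 2*583 + 251
  583 = 2*251 + 81
  251 = 3*81 + 8
  81 = 10*8 + 1
  8 = 8*1
so gcd(3417, 1417) = 1.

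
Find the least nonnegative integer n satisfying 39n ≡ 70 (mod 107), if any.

21

gcd(107, 39) = 1  (107 = 2*39 + 29, 39 = 1*29 + 10, 29 = 2*10 + 9, 10 = 1*9 + 1, 9 = 9*1).
1 divides 70, so solutions exist.
Back-substituting, 39*(11) + 107*(-4) = 1.
So 39*(11) ≡ 1 (mod 107); multiply by 70: n ≡ 770 (mod 107).
Smallest nonnegative: n = 770 mod 107 = 21.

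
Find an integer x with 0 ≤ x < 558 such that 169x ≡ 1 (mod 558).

175

gcd(558, 169) = 1.
By Bézout, 169*(175) + 558*(-53) = 1.
So 169*175 ≡ 1 (mod 558), and 175 mod 558 = 175.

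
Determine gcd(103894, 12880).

gcd(103894, 12880):
  103894 = 8×12880 + 854
  12880 = 15×854 + 70
  854 = 12×70 + 14
  70 = 5×14
so gcd(103894, 12880) = 14.

14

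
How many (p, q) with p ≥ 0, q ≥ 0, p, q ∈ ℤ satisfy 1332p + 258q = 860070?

gcd(1332, 258) = 6  (1332 = 5·258 + 42, 258 = 6·42 + 6, 42 = 7·6).
Back-substituting, 1332·(-6) + 258·(31) = 6.
Scale by 143345: one solution is (-860070, 4443695). Reduce p mod 43: (16, 3251).
General: p = 16 + 43t, q = 3251 - 222t.
p ≥ 0 ⇒ t ≥ 0; q ≥ 0 ⇒ t ≤ 14. So t ∈ [0, 14]: 15 solutions.

15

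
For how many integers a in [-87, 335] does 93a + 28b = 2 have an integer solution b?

15

gcd(93, 28) = 1  (93 = 3*28 + 9, 28 = 3*9 + 1, 9 = 9*1).
Back-substituting, 93*(-3) + 28*(10) = 1.
Scale by 2: particular solution (-6, 20); reduce a mod 28: (22, -73).
General solution: a = 22 + 28t, b = -73 - 93t for integer t.
-87 ≤ 22 + 28t ≤ 335 gives t ∈ [-3, 11], which is 15 values.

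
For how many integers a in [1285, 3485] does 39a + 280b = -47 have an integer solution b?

gcd(280, 39):
  280 = 7×39 + 7
  39 = 5×7 + 4
  7 = 1×4 + 3
  4 = 1×3 + 1
  3 = 3×1
so gcd(280, 39) = 1.
Back-substitute for Bézout coefficients:
  1 = 4 - 1×3
  ... = 39×(79) + 280×(-11)
Scale by -47: particular solution (-3713, 517); reduce a mod 280: (207, -29).
General solution: a = 207 + 280t, b = -29 - 39t for integer t.
1285 ≤ 207 + 280t ≤ 3485 gives t ∈ [4, 11], which is 8 values.

8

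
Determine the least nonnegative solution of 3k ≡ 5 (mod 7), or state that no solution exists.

gcd(7, 3):
  7 = 2*3 + 1
  3 = 3*1
so gcd(7, 3) = 1.
1 divides 5, so solutions exist.
Back-substitute for Bézout coefficients:
  1 = 7 - 2*3
  ... = 3*(-2) + 7*(1)
So 3*(-2) ≡ 1 (mod 7); multiply by 5: k ≡ -10 (mod 7).
Smallest nonnegative: k = -10 mod 7 = 4.

4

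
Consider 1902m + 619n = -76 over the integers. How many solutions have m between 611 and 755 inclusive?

0

gcd(1902, 619):
  1902 = 3·619 + 45
  619 = 13·45 + 34
  45 = 1·34 + 11
  34 = 3·11 + 1
  11 = 11·1
so gcd(1902, 619) = 1.
Back-substitute for Bézout coefficients:
  1 = 34 - 3·11
  ... = 1902·(-55) + 619·(169)
Scale by -76: particular solution (4180, -12844); reduce m mod 619: (466, -1432).
General solution: m = 466 + 619t, n = -1432 - 1902t for integer t.
611 ≤ 466 + 619t ≤ 755 gives t ∈ [1, 0], which is 0 values.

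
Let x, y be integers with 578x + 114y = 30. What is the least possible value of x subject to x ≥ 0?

18

gcd(578, 114):
  578 = 5×114 + 8
  114 = 14×8 + 2
  8 = 4×2
so gcd(578, 114) = 2.
2 divides 30, so solutions exist.
Back-substitute for Bézout coefficients:
  2 = 114 - 14×8
  ... = 578×(-14) + 114×(71)
Scale by 30/2 = 15: (x₀, y₀) = (-210, 1065).
General solution: x = -210 + 57t, y = 1065 - 289t for integer t.
x ≥ 0: smallest is -210 mod 57 = 18 (at t = 4), with y = -91.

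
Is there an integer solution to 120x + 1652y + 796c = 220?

gcd(1652, 120) = 4  (1652 = 13·120 + 92, 120 = 1·92 + 28, 92 = 3·28 + 8, 28 = 3·8 + 4, 8 = 2·4).
gcd(4, 796) = 4.
4 divides 220, so integer solutions exist.

yes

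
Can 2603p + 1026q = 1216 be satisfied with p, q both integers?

gcd(2603, 1026) = 19  (2603 = 2×1026 + 551, 1026 = 1×551 + 475, 551 = 1×475 + 76, 475 = 6×76 + 19, 76 = 4×19).
19 divides 1216, so integer solutions exist.

yes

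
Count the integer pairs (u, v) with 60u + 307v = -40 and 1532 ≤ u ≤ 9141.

gcd(307, 60):
  307 = 5×60 + 7
  60 = 8×7 + 4
  7 = 1×4 + 3
  4 = 1×3 + 1
  3 = 3×1
so gcd(307, 60) = 1.
Back-substitute for Bézout coefficients:
  1 = 4 - 1×3
  ... = 60×(87) + 307×(-17)
Scale by -40: particular solution (-3480, 680); reduce u mod 307: (204, -40).
General solution: u = 204 + 307t, v = -40 - 60t for integer t.
1532 ≤ 204 + 307t ≤ 9141 gives t ∈ [5, 29], which is 25 values.

25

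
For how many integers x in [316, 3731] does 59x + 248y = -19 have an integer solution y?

14

gcd(248, 59) = 1.
By Bézout, 59×(-21) + 248×(5) = 1.
Particular solution: (151, -36).
General solution: x = 151 + 248t, y = -36 - 59t for integer t.
316 ≤ 151 + 248t ≤ 3731 gives t ∈ [1, 14], which is 14 values.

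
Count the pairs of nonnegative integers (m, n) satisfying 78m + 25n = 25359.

gcd(78, 25) = 1  (78 = 3×25 + 3, 25 = 8×3 + 1, 3 = 3×1).
Back-substituting, 78×(-8) + 25×(25) = 1.
Scale by 25359: one solution is (-202872, 633975). Reduce m mod 25: (3, 1005).
General: m = 3 + 25t, n = 1005 - 78t.
m ≥ 0 ⇒ t ≥ 0; n ≥ 0 ⇒ t ≤ 12. So t ∈ [0, 12]: 13 solutions.

13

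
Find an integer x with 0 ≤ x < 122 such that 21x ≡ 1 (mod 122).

93

gcd(122, 21) = 1.
By Bézout, 21*(-29) + 122*(5) = 1.
So 21*-29 ≡ 1 (mod 122), and -29 mod 122 = 93.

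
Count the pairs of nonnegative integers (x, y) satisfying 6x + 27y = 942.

18

gcd(27, 6) = 3  (27 = 4*6 + 3, 6 = 2*3).
Back-substituting, 6*(-4) + 27*(1) = 3.
Scale by 314: one solution is (-1256, 314). Reduce x mod 9: (4, 34).
General: x = 4 + 9t, y = 34 - 2t.
x ≥ 0 ⇒ t ≥ 0; y ≥ 0 ⇒ t ≤ 17. So t ∈ [0, 17]: 18 solutions.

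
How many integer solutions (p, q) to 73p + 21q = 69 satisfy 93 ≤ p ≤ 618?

26

gcd(73, 21):
  73 = 3*21 + 10
  21 = 2*10 + 1
  10 = 10*1
so gcd(73, 21) = 1.
Back-substitute for Bézout coefficients:
  1 = 21 - 2*10
  ... = 73*(-2) + 21*(7)
Scale by 69: particular solution (-138, 483); reduce p mod 21: (9, -28).
General solution: p = 9 + 21t, q = -28 - 73t for integer t.
93 ≤ 9 + 21t ≤ 618 gives t ∈ [4, 29], which is 26 values.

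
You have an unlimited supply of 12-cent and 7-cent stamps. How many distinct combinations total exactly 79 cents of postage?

1

Need nonnegative integers with 12j + 7k = 79.
gcd(12, 7) = 1, and 12·(3) + 7·(-5) = 1.
So (j₀, k₀) = (237, -395); general j = 237 + 7t, k = -395 - 12t.
j ≥ 0 ⇒ t ≥ -33; k ≥ 0 ⇒ t ≤ -33. That's 1 value of t.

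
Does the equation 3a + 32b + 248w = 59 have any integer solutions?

yes

gcd(32, 3) = 1  (32 = 10*3 + 2, 3 = 1*2 + 1, 2 = 2*1).
gcd(1, 248) = 1.
1 divides 59, so integer solutions exist.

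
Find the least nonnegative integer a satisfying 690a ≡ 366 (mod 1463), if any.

gcd(1463, 690):
  1463 = 2×690 + 83
  690 = 8×83 + 26
  83 = 3×26 + 5
  26 = 5×5 + 1
  5 = 5×1
so gcd(1463, 690) = 1.
1 divides 366, so solutions exist.
Back-substitute for Bézout coefficients:
  1 = 26 - 5×5
  ... = 690×(282) + 1463×(-133)
So 690×(282) ≡ 1 (mod 1463); multiply by 366: a ≡ 103212 (mod 1463).
Smallest nonnegative: a = 103212 mod 1463 = 802.

802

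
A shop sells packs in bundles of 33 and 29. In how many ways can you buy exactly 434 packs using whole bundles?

1

Need nonnegative integers with 33j + 29k = 434.
gcd(33, 29) = 1, and 33·(-7) + 29·(8) = 1.
So (j₀, k₀) = (-3038, 3472); general j = -3038 + 29t, k = 3472 - 33t.
j ≥ 0 ⇒ t ≥ 105; k ≥ 0 ⇒ t ≤ 105. That's 1 value of t.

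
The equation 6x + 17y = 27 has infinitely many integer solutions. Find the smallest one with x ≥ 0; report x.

13

gcd(17, 6) = 1.
1 divides 27, so solutions exist.
By Bézout, 6×(3) + 17×(-1) = 1.
Scale by 27/1 = 27: (x₀, y₀) = (81, -27).
General solution: x = 81 + 17t, y = -27 - 6t for integer t.
x ≥ 0: smallest is 81 mod 17 = 13 (at t = -4), with y = -3.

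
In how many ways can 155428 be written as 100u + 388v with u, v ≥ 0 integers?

gcd(388, 100):
  388 = 3·100 + 88
  100 = 1·88 + 12
  88 = 7·12 + 4
  12 = 3·4
so gcd(388, 100) = 4.
Back-substitute for Bézout coefficients:
  4 = 88 - 7·12
  ... = 100·(-31) + 388·(8)
Scale by 38857: one solution is (-1204567, 310856). Reduce u mod 97: (76, 381).
General: u = 76 + 97t, v = 381 - 25t.
u ≥ 0 ⇒ t ≥ 0; v ≥ 0 ⇒ t ≤ 15. So t ∈ [0, 15]: 16 solutions.

16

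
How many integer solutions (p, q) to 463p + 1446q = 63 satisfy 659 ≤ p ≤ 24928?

gcd(1446, 463) = 1  (1446 = 3*463 + 57, 463 = 8*57 + 7, 57 = 8*7 + 1, 7 = 7*1).
Back-substituting, 463*(-203) + 1446*(65) = 1.
Scale by 63: particular solution (-12789, 4095); reduce p mod 1446: (225, -72).
General solution: p = 225 + 1446t, q = -72 - 463t for integer t.
659 ≤ 225 + 1446t ≤ 24928 gives t ∈ [1, 17], which is 17 values.

17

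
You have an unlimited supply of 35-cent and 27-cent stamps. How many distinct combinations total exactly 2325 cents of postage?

Need nonnegative integers with 35j + 27k = 2325.
gcd(35, 27) = 1, and 35·(-10) + 27·(13) = 1.
So (j₀, k₀) = (-23250, 30225); general j = -23250 + 27t, k = 30225 - 35t.
j ≥ 0 ⇒ t ≥ 862; k ≥ 0 ⇒ t ≤ 863. That's 2 values of t.

2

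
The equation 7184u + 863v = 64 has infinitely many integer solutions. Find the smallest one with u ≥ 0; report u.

gcd(7184, 863):
  7184 = 8*863 + 280
  863 = 3*280 + 23
  280 = 12*23 + 4
  23 = 5*4 + 3
  4 = 1*3 + 1
  3 = 3*1
so gcd(7184, 863) = 1.
1 divides 64, so solutions exist.
Back-substitute for Bézout coefficients:
  1 = 4 - 1*3
  ... = 7184*(225) + 863*(-1873)
Scale by 64/1 = 64: (u₀, v₀) = (14400, -119872).
General solution: u = 14400 + 863t, v = -119872 - 7184t for integer t.
u ≥ 0: smallest is 14400 mod 863 = 592 (at t = -16), with v = -4928.

592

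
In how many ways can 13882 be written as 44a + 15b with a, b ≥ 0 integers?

21

gcd(44, 15) = 1  (44 = 2×15 + 14, 15 = 1×14 + 1, 14 = 14×1).
Back-substituting, 44×(-1) + 15×(3) = 1.
Scale by 13882: one solution is (-13882, 41646). Reduce a mod 15: (8, 902).
General: a = 8 + 15t, b = 902 - 44t.
a ≥ 0 ⇒ t ≥ 0; b ≥ 0 ⇒ t ≤ 20. So t ∈ [0, 20]: 21 solutions.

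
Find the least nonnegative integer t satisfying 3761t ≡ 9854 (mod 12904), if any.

gcd(12904, 3761) = 1.
1 divides 9854, so solutions exist.
By Bézout, 3761·(-1815) + 12904·(529) = 1.
So 3761·(-1815) ≡ 1 (mod 12904); multiply by 9854: t ≡ -17885010 (mod 12904).
Smallest nonnegative: t = -17885010 mod 12904 = 12838.

12838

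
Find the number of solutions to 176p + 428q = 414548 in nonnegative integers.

gcd(428, 176):
  428 = 2*176 + 76
  176 = 2*76 + 24
  76 = 3*24 + 4
  24 = 6*4
so gcd(428, 176) = 4.
Back-substitute for Bézout coefficients:
  4 = 76 - 3*24
  ... = 176*(-17) + 428*(7)
Scale by 103637: one solution is (-1761829, 725459). Reduce p mod 107: (33, 955).
General: p = 33 + 107t, q = 955 - 44t.
p ≥ 0 ⇒ t ≥ 0; q ≥ 0 ⇒ t ≤ 21. So t ∈ [0, 21]: 22 solutions.

22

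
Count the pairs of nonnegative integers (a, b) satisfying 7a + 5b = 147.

5

gcd(7, 5):
  7 = 1×5 + 2
  5 = 2×2 + 1
  2 = 2×1
so gcd(7, 5) = 1.
Back-substitute for Bézout coefficients:
  1 = 5 - 2×2
  ... = 7×(-2) + 5×(3)
Scale by 147: one solution is (-294, 441). Reduce a mod 5: (1, 28).
General: a = 1 + 5t, b = 28 - 7t.
a ≥ 0 ⇒ t ≥ 0; b ≥ 0 ⇒ t ≤ 4. So t ∈ [0, 4]: 5 solutions.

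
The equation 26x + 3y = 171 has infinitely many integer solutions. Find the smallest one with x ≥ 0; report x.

gcd(26, 3) = 1.
1 divides 171, so solutions exist.
By Bézout, 26*(-1) + 3*(9) = 1.
Scale by 171/1 = 171: (x₀, y₀) = (-171, 1539).
General solution: x = -171 + 3t, y = 1539 - 26t for integer t.
x ≥ 0: smallest is -171 mod 3 = 0 (at t = 57), with y = 57.

0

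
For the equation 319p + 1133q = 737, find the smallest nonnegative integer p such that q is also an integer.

gcd(1133, 319) = 11.
11 divides 737, so solutions exist.
By Bézout, 319·(32) + 1133·(-9) = 11.
Scale by 737/11 = 67: (p₀, q₀) = (2144, -603).
General solution: p = 2144 + 103t, q = -603 - 29t for integer t.
p ≥ 0: smallest is 2144 mod 103 = 84 (at t = -20), with q = -23.

84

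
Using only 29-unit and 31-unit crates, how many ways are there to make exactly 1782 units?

Need nonnegative integers with 29j + 31k = 1782.
gcd(29, 31) = 1, and 29·(15) + 31·(-14) = 1.
So (j₀, k₀) = (26730, -24948); general j = 26730 + 31t, k = -24948 - 29t.
j ≥ 0 ⇒ t ≥ -862; k ≥ 0 ⇒ t ≤ -861. That's 2 values of t.

2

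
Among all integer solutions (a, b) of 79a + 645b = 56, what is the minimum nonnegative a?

gcd(645, 79):
  645 = 8×79 + 13
  79 = 6×13 + 1
  13 = 13×1
so gcd(645, 79) = 1.
1 divides 56, so solutions exist.
Back-substitute for Bézout coefficients:
  1 = 79 - 6×13
  ... = 79×(49) + 645×(-6)
Scale by 56/1 = 56: (a₀, b₀) = (2744, -336).
General solution: a = 2744 + 645t, b = -336 - 79t for integer t.
a ≥ 0: smallest is 2744 mod 645 = 164 (at t = -4), with b = -20.

164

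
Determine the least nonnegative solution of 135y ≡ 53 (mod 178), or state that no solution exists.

65

gcd(178, 135) = 1  (178 = 1·135 + 43, 135 = 3·43 + 6, 43 = 7·6 + 1, 6 = 6·1).
1 divides 53, so solutions exist.
Back-substituting, 135·(-29) + 178·(22) = 1.
So 135·(-29) ≡ 1 (mod 178); multiply by 53: y ≡ -1537 (mod 178).
Smallest nonnegative: y = -1537 mod 178 = 65.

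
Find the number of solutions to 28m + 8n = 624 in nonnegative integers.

12

gcd(28, 8) = 4.
By Bézout, 28×(1) + 8×(-3) = 4.
One solution: (0, 78).
General: m = 0 + 2t, n = 78 - 7t.
m ≥ 0 ⇒ t ≥ 0; n ≥ 0 ⇒ t ≤ 11. So t ∈ [0, 11]: 12 solutions.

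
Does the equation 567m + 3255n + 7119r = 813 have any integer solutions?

no

gcd(3255, 567):
  3255 = 5*567 + 420
  567 = 1*420 + 147
  420 = 2*147 + 126
  147 = 1*126 + 21
  126 = 6*21
so gcd(3255, 567) = 21.
gcd(21, 7119) = 21.
21 does not divide 813 (remainder 15), so no integer solutions.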